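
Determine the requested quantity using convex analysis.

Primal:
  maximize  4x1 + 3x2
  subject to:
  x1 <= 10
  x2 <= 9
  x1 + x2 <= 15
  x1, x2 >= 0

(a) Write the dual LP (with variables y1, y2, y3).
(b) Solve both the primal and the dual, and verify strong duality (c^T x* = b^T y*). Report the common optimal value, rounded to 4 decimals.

The standard primal-dual pair for 'max c^T x s.t. A x <= b, x >= 0' is:
  Dual:  min b^T y  s.t.  A^T y >= c,  y >= 0.

So the dual LP is:
  minimize  10y1 + 9y2 + 15y3
  subject to:
    y1 + y3 >= 4
    y2 + y3 >= 3
    y1, y2, y3 >= 0

Solving the primal: x* = (10, 5).
  primal value c^T x* = 55.
Solving the dual: y* = (1, 0, 3).
  dual value b^T y* = 55.
Strong duality: c^T x* = b^T y*. Confirmed.

55


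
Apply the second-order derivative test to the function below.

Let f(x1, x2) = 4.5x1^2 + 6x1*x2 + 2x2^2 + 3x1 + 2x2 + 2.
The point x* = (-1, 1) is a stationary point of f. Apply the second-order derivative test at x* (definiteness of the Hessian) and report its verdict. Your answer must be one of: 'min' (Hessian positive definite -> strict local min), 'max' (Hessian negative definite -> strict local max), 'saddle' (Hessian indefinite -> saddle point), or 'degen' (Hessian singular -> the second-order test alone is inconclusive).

Compute the Hessian H = grad^2 f:
  H = [[9, 6], [6, 4]]
Verify stationarity: grad f(x*) = H x* + g = (0, 0).
Eigenvalues of H: 0, 13.
H has a zero eigenvalue (singular; positive semidefinite but not definite), so H is neither positive definite, negative definite, nor indefinite. The second-order test alone is inconclusive -> degen.
(Indeed, f is constant along the null direction of H through x*, so x* is not a strict local extremum.)

degen


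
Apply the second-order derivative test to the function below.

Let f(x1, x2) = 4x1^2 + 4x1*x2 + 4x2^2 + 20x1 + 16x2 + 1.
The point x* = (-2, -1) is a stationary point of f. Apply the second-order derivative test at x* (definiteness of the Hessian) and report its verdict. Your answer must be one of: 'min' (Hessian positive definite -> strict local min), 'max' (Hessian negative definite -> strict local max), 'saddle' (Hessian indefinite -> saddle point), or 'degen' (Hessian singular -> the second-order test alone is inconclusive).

Compute the Hessian H = grad^2 f:
  H = [[8, 4], [4, 8]]
Verify stationarity: grad f(x*) = H x* + g = (0, 0).
Eigenvalues of H: 4, 12.
Both eigenvalues > 0, so H is positive definite -> x* is a strict local min.

min


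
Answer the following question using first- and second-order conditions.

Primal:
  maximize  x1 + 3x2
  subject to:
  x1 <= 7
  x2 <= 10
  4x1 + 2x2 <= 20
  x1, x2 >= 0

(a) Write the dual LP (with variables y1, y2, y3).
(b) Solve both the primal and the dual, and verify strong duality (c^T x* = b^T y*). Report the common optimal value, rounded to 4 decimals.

The standard primal-dual pair for 'max c^T x s.t. A x <= b, x >= 0' is:
  Dual:  min b^T y  s.t.  A^T y >= c,  y >= 0.

So the dual LP is:
  minimize  7y1 + 10y2 + 20y3
  subject to:
    y1 + 4y3 >= 1
    y2 + 2y3 >= 3
    y1, y2, y3 >= 0

Solving the primal: x* = (0, 10).
  primal value c^T x* = 30.
Solving the dual: y* = (0, 2.5, 0.25).
  dual value b^T y* = 30.
Strong duality: c^T x* = b^T y*. Confirmed.

30


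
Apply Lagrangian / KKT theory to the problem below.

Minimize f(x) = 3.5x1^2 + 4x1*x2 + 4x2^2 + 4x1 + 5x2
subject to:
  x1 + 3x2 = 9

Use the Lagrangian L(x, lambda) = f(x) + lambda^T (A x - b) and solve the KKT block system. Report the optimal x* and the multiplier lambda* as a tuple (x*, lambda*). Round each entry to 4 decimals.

Form the Lagrangian:
  L(x, lambda) = (1/2) x^T Q x + c^T x + lambda^T (A x - b)
Stationarity (grad_x L = 0): Q x + c + A^T lambda = 0.
Primal feasibility: A x = b.

This gives the KKT block system:
  [ Q   A^T ] [ x     ]   [-c ]
  [ A    0  ] [ lambda ] = [ b ]

Solving the linear system:
  x*      = (-1.2128, 3.4043)
  lambda* = (-9.1277)
  f(x*)   = 47.1596

x* = (-1.2128, 3.4043), lambda* = (-9.1277)


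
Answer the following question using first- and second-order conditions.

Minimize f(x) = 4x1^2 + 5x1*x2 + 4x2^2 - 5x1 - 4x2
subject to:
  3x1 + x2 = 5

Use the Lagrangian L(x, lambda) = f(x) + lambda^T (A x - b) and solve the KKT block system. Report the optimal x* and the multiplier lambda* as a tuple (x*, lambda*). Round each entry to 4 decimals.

Form the Lagrangian:
  L(x, lambda) = (1/2) x^T Q x + c^T x + lambda^T (A x - b)
Stationarity (grad_x L = 0): Q x + c + A^T lambda = 0.
Primal feasibility: A x = b.

This gives the KKT block system:
  [ Q   A^T ] [ x     ]   [-c ]
  [ A    0  ] [ lambda ] = [ b ]

Solving the linear system:
  x*      = (1.76, -0.28)
  lambda* = (-2.56)
  f(x*)   = 2.56

x* = (1.76, -0.28), lambda* = (-2.56)


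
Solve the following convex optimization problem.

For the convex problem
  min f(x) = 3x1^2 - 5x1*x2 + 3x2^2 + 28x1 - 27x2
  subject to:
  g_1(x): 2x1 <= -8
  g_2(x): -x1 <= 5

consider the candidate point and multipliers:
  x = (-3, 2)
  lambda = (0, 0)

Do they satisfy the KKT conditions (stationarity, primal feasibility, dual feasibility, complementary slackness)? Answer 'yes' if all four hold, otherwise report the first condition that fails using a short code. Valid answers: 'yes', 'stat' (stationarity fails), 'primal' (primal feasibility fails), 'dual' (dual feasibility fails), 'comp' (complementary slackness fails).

Gradient of f: grad f(x) = Q x + c = (0, 0)
Constraint values g_i(x) = a_i^T x - b_i:
  g_1((-3, 2)) = 2
  g_2((-3, 2)) = -2
Stationarity residual: grad f(x) + sum_i lambda_i a_i = (0, 0)
  -> stationarity OK
Primal feasibility (all g_i <= 0): FAILS
Dual feasibility (all lambda_i >= 0): OK
Complementary slackness (lambda_i * g_i(x) = 0 for all i): OK

Verdict: the first failing condition is primal_feasibility -> primal.

primal


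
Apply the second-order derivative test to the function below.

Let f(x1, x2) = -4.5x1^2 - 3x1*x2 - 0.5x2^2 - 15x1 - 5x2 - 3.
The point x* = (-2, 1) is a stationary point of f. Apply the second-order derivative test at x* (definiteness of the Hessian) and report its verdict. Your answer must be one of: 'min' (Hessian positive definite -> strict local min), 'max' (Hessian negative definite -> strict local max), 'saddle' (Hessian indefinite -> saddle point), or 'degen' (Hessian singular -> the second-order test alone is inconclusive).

Compute the Hessian H = grad^2 f:
  H = [[-9, -3], [-3, -1]]
Verify stationarity: grad f(x*) = H x* + g = (0, 0).
Eigenvalues of H: -10, 0.
H has a zero eigenvalue (singular; negative semidefinite but not definite), so H is neither positive definite, negative definite, nor indefinite. The second-order test alone is inconclusive -> degen.
(Indeed, f is constant along the null direction of H through x*, so x* is not a strict local extremum.)

degen


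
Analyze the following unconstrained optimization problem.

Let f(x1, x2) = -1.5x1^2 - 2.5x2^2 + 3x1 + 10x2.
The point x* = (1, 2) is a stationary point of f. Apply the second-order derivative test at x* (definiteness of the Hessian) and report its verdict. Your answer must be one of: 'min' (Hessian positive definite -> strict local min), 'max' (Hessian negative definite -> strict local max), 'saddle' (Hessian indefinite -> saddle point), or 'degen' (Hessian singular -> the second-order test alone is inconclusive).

Compute the Hessian H = grad^2 f:
  H = [[-3, 0], [0, -5]]
Verify stationarity: grad f(x*) = H x* + g = (0, 0).
Eigenvalues of H: -5, -3.
Both eigenvalues < 0, so H is negative definite -> x* is a strict local max.

max


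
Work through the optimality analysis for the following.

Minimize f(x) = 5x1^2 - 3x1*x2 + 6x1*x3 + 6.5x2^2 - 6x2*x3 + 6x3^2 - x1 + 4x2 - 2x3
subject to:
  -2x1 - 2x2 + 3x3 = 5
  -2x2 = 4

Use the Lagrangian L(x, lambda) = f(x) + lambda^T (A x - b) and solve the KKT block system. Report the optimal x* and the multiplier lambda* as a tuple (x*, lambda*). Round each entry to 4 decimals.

Form the Lagrangian:
  L(x, lambda) = (1/2) x^T Q x + c^T x + lambda^T (A x - b)
Stationarity (grad_x L = 0): Q x + c + A^T lambda = 0.
Primal feasibility: A x = b.

This gives the KKT block system:
  [ Q   A^T ] [ x     ]   [-c ]
  [ A    0  ] [ lambda ] = [ b ]

Solving the linear system:
  x*      = (-0.7, -2, -0.1333)
  lambda* = (-1.4, -8.15)
  f(x*)   = 16.2833

x* = (-0.7, -2, -0.1333), lambda* = (-1.4, -8.15)


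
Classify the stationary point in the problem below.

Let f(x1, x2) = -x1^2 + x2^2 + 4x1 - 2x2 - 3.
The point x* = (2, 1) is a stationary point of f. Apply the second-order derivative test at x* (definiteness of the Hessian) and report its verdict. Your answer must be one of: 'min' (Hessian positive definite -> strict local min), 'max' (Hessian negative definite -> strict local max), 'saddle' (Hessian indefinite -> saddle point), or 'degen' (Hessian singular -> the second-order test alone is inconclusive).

Compute the Hessian H = grad^2 f:
  H = [[-2, 0], [0, 2]]
Verify stationarity: grad f(x*) = H x* + g = (0, 0).
Eigenvalues of H: -2, 2.
Eigenvalues have mixed signs, so H is indefinite -> x* is a saddle point.

saddle


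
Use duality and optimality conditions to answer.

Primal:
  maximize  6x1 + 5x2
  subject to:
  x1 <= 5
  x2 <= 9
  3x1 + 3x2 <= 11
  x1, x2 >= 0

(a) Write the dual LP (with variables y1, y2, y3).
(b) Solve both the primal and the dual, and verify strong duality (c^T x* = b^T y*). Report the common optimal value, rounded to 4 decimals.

The standard primal-dual pair for 'max c^T x s.t. A x <= b, x >= 0' is:
  Dual:  min b^T y  s.t.  A^T y >= c,  y >= 0.

So the dual LP is:
  minimize  5y1 + 9y2 + 11y3
  subject to:
    y1 + 3y3 >= 6
    y2 + 3y3 >= 5
    y1, y2, y3 >= 0

Solving the primal: x* = (3.6667, 0).
  primal value c^T x* = 22.
Solving the dual: y* = (0, 0, 2).
  dual value b^T y* = 22.
Strong duality: c^T x* = b^T y*. Confirmed.

22


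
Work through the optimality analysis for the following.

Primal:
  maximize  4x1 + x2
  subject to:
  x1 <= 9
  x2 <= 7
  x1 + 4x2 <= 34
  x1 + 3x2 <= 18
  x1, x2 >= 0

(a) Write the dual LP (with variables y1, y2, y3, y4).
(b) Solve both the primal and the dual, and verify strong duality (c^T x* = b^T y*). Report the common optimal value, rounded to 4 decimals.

The standard primal-dual pair for 'max c^T x s.t. A x <= b, x >= 0' is:
  Dual:  min b^T y  s.t.  A^T y >= c,  y >= 0.

So the dual LP is:
  minimize  9y1 + 7y2 + 34y3 + 18y4
  subject to:
    y1 + y3 + y4 >= 4
    y2 + 4y3 + 3y4 >= 1
    y1, y2, y3, y4 >= 0

Solving the primal: x* = (9, 3).
  primal value c^T x* = 39.
Solving the dual: y* = (3.6667, 0, 0, 0.3333).
  dual value b^T y* = 39.
Strong duality: c^T x* = b^T y*. Confirmed.

39


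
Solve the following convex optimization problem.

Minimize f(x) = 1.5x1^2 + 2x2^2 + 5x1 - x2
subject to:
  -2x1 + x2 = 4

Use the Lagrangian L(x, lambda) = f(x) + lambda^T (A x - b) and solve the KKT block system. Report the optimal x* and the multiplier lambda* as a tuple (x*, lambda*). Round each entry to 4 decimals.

Form the Lagrangian:
  L(x, lambda) = (1/2) x^T Q x + c^T x + lambda^T (A x - b)
Stationarity (grad_x L = 0): Q x + c + A^T lambda = 0.
Primal feasibility: A x = b.

This gives the KKT block system:
  [ Q   A^T ] [ x     ]   [-c ]
  [ A    0  ] [ lambda ] = [ b ]

Solving the linear system:
  x*      = (-1.8421, 0.3158)
  lambda* = (-0.2632)
  f(x*)   = -4.2368

x* = (-1.8421, 0.3158), lambda* = (-0.2632)


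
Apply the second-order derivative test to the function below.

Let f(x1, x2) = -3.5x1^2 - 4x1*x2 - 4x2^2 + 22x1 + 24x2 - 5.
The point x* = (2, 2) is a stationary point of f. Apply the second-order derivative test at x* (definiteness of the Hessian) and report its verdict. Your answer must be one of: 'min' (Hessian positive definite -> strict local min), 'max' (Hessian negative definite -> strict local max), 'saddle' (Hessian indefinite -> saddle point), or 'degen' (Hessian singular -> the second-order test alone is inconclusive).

Compute the Hessian H = grad^2 f:
  H = [[-7, -4], [-4, -8]]
Verify stationarity: grad f(x*) = H x* + g = (0, 0).
Eigenvalues of H: -11.5311, -3.4689.
Both eigenvalues < 0, so H is negative definite -> x* is a strict local max.

max


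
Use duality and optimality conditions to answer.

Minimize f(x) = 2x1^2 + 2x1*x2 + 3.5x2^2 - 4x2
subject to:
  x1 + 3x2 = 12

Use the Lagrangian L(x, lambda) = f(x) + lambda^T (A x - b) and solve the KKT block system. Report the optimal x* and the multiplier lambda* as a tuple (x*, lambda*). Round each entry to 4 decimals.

Form the Lagrangian:
  L(x, lambda) = (1/2) x^T Q x + c^T x + lambda^T (A x - b)
Stationarity (grad_x L = 0): Q x + c + A^T lambda = 0.
Primal feasibility: A x = b.

This gives the KKT block system:
  [ Q   A^T ] [ x     ]   [-c ]
  [ A    0  ] [ lambda ] = [ b ]

Solving the linear system:
  x*      = (0, 4)
  lambda* = (-8)
  f(x*)   = 40

x* = (0, 4), lambda* = (-8)


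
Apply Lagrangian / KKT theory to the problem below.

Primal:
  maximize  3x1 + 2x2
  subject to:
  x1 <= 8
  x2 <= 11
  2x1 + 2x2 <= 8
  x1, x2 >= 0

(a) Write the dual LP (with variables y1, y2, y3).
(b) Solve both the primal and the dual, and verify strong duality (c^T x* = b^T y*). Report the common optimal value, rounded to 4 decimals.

The standard primal-dual pair for 'max c^T x s.t. A x <= b, x >= 0' is:
  Dual:  min b^T y  s.t.  A^T y >= c,  y >= 0.

So the dual LP is:
  minimize  8y1 + 11y2 + 8y3
  subject to:
    y1 + 2y3 >= 3
    y2 + 2y3 >= 2
    y1, y2, y3 >= 0

Solving the primal: x* = (4, 0).
  primal value c^T x* = 12.
Solving the dual: y* = (0, 0, 1.5).
  dual value b^T y* = 12.
Strong duality: c^T x* = b^T y*. Confirmed.

12


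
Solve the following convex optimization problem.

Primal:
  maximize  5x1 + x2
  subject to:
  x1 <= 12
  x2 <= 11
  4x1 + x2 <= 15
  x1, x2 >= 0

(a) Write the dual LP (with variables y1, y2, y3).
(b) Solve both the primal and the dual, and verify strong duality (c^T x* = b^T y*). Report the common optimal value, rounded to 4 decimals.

The standard primal-dual pair for 'max c^T x s.t. A x <= b, x >= 0' is:
  Dual:  min b^T y  s.t.  A^T y >= c,  y >= 0.

So the dual LP is:
  minimize  12y1 + 11y2 + 15y3
  subject to:
    y1 + 4y3 >= 5
    y2 + y3 >= 1
    y1, y2, y3 >= 0

Solving the primal: x* = (3.75, 0).
  primal value c^T x* = 18.75.
Solving the dual: y* = (0, 0, 1.25).
  dual value b^T y* = 18.75.
Strong duality: c^T x* = b^T y*. Confirmed.

18.75


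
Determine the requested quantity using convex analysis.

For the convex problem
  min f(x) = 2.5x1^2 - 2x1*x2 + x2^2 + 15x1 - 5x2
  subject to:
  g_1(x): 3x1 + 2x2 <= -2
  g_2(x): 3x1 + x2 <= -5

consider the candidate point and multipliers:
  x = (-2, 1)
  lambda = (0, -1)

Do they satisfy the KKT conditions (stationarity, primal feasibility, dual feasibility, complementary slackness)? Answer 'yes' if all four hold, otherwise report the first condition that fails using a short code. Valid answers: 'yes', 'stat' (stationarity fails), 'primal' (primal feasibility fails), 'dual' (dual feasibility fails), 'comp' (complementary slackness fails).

Gradient of f: grad f(x) = Q x + c = (3, 1)
Constraint values g_i(x) = a_i^T x - b_i:
  g_1((-2, 1)) = -2
  g_2((-2, 1)) = 0
Stationarity residual: grad f(x) + sum_i lambda_i a_i = (0, 0)
  -> stationarity OK
Primal feasibility (all g_i <= 0): OK
Dual feasibility (all lambda_i >= 0): FAILS
Complementary slackness (lambda_i * g_i(x) = 0 for all i): OK

Verdict: the first failing condition is dual_feasibility -> dual.

dual


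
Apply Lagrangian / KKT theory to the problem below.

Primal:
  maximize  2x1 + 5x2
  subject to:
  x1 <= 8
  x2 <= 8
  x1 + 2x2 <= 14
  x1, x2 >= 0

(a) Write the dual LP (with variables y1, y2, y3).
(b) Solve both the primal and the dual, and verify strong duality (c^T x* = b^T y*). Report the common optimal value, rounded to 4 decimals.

The standard primal-dual pair for 'max c^T x s.t. A x <= b, x >= 0' is:
  Dual:  min b^T y  s.t.  A^T y >= c,  y >= 0.

So the dual LP is:
  minimize  8y1 + 8y2 + 14y3
  subject to:
    y1 + y3 >= 2
    y2 + 2y3 >= 5
    y1, y2, y3 >= 0

Solving the primal: x* = (0, 7).
  primal value c^T x* = 35.
Solving the dual: y* = (0, 0, 2.5).
  dual value b^T y* = 35.
Strong duality: c^T x* = b^T y*. Confirmed.

35


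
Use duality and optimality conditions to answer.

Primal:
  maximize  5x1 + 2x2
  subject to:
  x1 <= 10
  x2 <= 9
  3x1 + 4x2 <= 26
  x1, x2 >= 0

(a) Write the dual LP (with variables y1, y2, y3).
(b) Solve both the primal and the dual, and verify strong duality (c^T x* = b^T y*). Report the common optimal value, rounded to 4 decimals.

The standard primal-dual pair for 'max c^T x s.t. A x <= b, x >= 0' is:
  Dual:  min b^T y  s.t.  A^T y >= c,  y >= 0.

So the dual LP is:
  minimize  10y1 + 9y2 + 26y3
  subject to:
    y1 + 3y3 >= 5
    y2 + 4y3 >= 2
    y1, y2, y3 >= 0

Solving the primal: x* = (8.6667, 0).
  primal value c^T x* = 43.3333.
Solving the dual: y* = (0, 0, 1.6667).
  dual value b^T y* = 43.3333.
Strong duality: c^T x* = b^T y*. Confirmed.

43.3333


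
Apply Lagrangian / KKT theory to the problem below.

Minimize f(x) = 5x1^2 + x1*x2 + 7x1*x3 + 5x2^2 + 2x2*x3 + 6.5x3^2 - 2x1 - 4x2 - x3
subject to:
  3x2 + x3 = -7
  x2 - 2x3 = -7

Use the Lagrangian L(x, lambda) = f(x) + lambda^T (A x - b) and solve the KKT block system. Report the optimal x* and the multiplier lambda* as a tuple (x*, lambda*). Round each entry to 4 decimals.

Form the Lagrangian:
  L(x, lambda) = (1/2) x^T Q x + c^T x + lambda^T (A x - b)
Stationarity (grad_x L = 0): Q x + c + A^T lambda = 0.
Primal feasibility: A x = b.

This gives the KKT block system:
  [ Q   A^T ] [ x     ]   [-c ]
  [ A    0  ] [ lambda ] = [ b ]

Solving the linear system:
  x*      = (-0.9, -3, 2)
  lambda* = (7.0143, 9.8571)
  f(x*)   = 64.95

x* = (-0.9, -3, 2), lambda* = (7.0143, 9.8571)


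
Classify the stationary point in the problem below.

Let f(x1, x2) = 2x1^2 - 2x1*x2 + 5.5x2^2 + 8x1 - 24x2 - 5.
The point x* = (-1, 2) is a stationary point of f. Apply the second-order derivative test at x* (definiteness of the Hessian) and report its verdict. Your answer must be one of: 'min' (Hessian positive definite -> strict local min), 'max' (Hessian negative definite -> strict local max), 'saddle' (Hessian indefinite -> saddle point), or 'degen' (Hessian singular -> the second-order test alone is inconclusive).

Compute the Hessian H = grad^2 f:
  H = [[4, -2], [-2, 11]]
Verify stationarity: grad f(x*) = H x* + g = (0, 0).
Eigenvalues of H: 3.4689, 11.5311.
Both eigenvalues > 0, so H is positive definite -> x* is a strict local min.

min


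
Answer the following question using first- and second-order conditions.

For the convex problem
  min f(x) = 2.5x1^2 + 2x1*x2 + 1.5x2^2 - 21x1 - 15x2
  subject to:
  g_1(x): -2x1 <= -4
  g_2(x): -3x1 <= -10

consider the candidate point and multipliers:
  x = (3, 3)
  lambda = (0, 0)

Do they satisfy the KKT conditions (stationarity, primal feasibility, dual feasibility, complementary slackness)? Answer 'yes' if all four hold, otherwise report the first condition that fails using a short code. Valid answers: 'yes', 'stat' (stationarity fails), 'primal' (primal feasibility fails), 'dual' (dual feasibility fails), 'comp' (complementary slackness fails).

Gradient of f: grad f(x) = Q x + c = (0, 0)
Constraint values g_i(x) = a_i^T x - b_i:
  g_1((3, 3)) = -2
  g_2((3, 3)) = 1
Stationarity residual: grad f(x) + sum_i lambda_i a_i = (0, 0)
  -> stationarity OK
Primal feasibility (all g_i <= 0): FAILS
Dual feasibility (all lambda_i >= 0): OK
Complementary slackness (lambda_i * g_i(x) = 0 for all i): OK

Verdict: the first failing condition is primal_feasibility -> primal.

primal


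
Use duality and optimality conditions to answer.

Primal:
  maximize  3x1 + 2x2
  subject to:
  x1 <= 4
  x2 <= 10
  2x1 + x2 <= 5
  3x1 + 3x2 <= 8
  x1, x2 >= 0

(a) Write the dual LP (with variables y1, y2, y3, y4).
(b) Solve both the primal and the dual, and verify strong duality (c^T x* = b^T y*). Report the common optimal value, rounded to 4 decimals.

The standard primal-dual pair for 'max c^T x s.t. A x <= b, x >= 0' is:
  Dual:  min b^T y  s.t.  A^T y >= c,  y >= 0.

So the dual LP is:
  minimize  4y1 + 10y2 + 5y3 + 8y4
  subject to:
    y1 + 2y3 + 3y4 >= 3
    y2 + y3 + 3y4 >= 2
    y1, y2, y3, y4 >= 0

Solving the primal: x* = (2.3333, 0.3333).
  primal value c^T x* = 7.6667.
Solving the dual: y* = (0, 0, 1, 0.3333).
  dual value b^T y* = 7.6667.
Strong duality: c^T x* = b^T y*. Confirmed.

7.6667


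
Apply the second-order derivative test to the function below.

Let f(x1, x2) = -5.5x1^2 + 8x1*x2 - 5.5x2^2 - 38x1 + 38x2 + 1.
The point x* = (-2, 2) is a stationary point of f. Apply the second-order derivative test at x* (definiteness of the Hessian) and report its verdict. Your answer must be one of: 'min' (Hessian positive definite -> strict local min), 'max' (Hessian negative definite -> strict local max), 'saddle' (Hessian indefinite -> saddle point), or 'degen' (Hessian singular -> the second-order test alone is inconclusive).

Compute the Hessian H = grad^2 f:
  H = [[-11, 8], [8, -11]]
Verify stationarity: grad f(x*) = H x* + g = (0, 0).
Eigenvalues of H: -19, -3.
Both eigenvalues < 0, so H is negative definite -> x* is a strict local max.

max


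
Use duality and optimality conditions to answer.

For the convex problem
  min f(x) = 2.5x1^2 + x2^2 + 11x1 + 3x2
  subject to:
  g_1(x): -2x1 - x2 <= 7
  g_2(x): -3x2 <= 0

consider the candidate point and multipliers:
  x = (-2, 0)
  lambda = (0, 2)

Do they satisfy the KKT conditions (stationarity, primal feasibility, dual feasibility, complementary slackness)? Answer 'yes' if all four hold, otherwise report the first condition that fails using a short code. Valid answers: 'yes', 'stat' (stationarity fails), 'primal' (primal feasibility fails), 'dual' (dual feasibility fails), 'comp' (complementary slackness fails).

Gradient of f: grad f(x) = Q x + c = (1, 3)
Constraint values g_i(x) = a_i^T x - b_i:
  g_1((-2, 0)) = -3
  g_2((-2, 0)) = 0
Stationarity residual: grad f(x) + sum_i lambda_i a_i = (1, -3)
  -> stationarity FAILS
Primal feasibility (all g_i <= 0): OK
Dual feasibility (all lambda_i >= 0): OK
Complementary slackness (lambda_i * g_i(x) = 0 for all i): OK

Verdict: the first failing condition is stationarity -> stat.

stat


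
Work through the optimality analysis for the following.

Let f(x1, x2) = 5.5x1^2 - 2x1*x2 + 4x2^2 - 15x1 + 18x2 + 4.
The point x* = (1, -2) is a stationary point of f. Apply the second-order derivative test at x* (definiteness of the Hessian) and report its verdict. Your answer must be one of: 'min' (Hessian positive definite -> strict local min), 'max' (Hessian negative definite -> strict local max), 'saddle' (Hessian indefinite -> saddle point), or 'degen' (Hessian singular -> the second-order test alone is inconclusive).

Compute the Hessian H = grad^2 f:
  H = [[11, -2], [-2, 8]]
Verify stationarity: grad f(x*) = H x* + g = (0, 0).
Eigenvalues of H: 7, 12.
Both eigenvalues > 0, so H is positive definite -> x* is a strict local min.

min


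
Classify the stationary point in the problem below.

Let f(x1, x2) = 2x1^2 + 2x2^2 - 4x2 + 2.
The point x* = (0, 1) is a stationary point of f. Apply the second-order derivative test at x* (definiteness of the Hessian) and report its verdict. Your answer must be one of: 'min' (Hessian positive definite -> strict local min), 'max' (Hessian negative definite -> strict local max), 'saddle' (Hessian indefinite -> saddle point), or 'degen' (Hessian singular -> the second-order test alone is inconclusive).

Compute the Hessian H = grad^2 f:
  H = [[4, 0], [0, 4]]
Verify stationarity: grad f(x*) = H x* + g = (0, 0).
Eigenvalues of H: 4, 4.
Both eigenvalues > 0, so H is positive definite -> x* is a strict local min.

min


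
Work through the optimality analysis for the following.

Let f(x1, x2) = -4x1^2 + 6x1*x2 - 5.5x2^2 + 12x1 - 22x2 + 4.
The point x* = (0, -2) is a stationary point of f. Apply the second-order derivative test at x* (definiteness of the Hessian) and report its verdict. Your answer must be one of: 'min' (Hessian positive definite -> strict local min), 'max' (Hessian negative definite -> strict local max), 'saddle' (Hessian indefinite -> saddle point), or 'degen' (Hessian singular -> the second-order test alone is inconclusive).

Compute the Hessian H = grad^2 f:
  H = [[-8, 6], [6, -11]]
Verify stationarity: grad f(x*) = H x* + g = (0, 0).
Eigenvalues of H: -15.6847, -3.3153.
Both eigenvalues < 0, so H is negative definite -> x* is a strict local max.

max


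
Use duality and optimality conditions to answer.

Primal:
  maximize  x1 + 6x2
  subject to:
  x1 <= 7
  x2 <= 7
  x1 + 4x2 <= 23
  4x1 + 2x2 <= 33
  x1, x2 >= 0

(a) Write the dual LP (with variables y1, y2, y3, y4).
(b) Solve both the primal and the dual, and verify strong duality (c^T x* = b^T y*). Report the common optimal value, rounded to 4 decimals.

The standard primal-dual pair for 'max c^T x s.t. A x <= b, x >= 0' is:
  Dual:  min b^T y  s.t.  A^T y >= c,  y >= 0.

So the dual LP is:
  minimize  7y1 + 7y2 + 23y3 + 33y4
  subject to:
    y1 + y3 + 4y4 >= 1
    y2 + 4y3 + 2y4 >= 6
    y1, y2, y3, y4 >= 0

Solving the primal: x* = (0, 5.75).
  primal value c^T x* = 34.5.
Solving the dual: y* = (0, 0, 1.5, 0).
  dual value b^T y* = 34.5.
Strong duality: c^T x* = b^T y*. Confirmed.

34.5


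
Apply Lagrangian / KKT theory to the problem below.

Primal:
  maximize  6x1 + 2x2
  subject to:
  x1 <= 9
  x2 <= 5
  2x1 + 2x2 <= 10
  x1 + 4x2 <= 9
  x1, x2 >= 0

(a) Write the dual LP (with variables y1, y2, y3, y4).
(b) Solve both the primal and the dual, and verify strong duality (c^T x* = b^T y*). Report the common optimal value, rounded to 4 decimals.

The standard primal-dual pair for 'max c^T x s.t. A x <= b, x >= 0' is:
  Dual:  min b^T y  s.t.  A^T y >= c,  y >= 0.

So the dual LP is:
  minimize  9y1 + 5y2 + 10y3 + 9y4
  subject to:
    y1 + 2y3 + y4 >= 6
    y2 + 2y3 + 4y4 >= 2
    y1, y2, y3, y4 >= 0

Solving the primal: x* = (5, 0).
  primal value c^T x* = 30.
Solving the dual: y* = (0, 0, 3, 0).
  dual value b^T y* = 30.
Strong duality: c^T x* = b^T y*. Confirmed.

30


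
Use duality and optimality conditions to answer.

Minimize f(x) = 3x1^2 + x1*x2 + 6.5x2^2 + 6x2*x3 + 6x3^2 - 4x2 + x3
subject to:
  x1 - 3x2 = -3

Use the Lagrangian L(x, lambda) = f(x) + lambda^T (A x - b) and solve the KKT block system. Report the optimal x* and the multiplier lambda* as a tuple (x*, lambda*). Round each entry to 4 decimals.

Form the Lagrangian:
  L(x, lambda) = (1/2) x^T Q x + c^T x + lambda^T (A x - b)
Stationarity (grad_x L = 0): Q x + c + A^T lambda = 0.
Primal feasibility: A x = b.

This gives the KKT block system:
  [ Q   A^T ] [ x     ]   [-c ]
  [ A    0  ] [ lambda ] = [ b ]

Solving the linear system:
  x*      = (-0.3643, 0.8786, -0.5226)
  lambda* = (1.3071)
  f(x*)   = -0.0577

x* = (-0.3643, 0.8786, -0.5226), lambda* = (1.3071)


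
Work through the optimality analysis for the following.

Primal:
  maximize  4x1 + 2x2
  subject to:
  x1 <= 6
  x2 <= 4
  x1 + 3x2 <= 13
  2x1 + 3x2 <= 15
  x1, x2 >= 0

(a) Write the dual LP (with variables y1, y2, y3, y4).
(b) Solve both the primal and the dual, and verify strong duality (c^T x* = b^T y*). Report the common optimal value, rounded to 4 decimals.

The standard primal-dual pair for 'max c^T x s.t. A x <= b, x >= 0' is:
  Dual:  min b^T y  s.t.  A^T y >= c,  y >= 0.

So the dual LP is:
  minimize  6y1 + 4y2 + 13y3 + 15y4
  subject to:
    y1 + y3 + 2y4 >= 4
    y2 + 3y3 + 3y4 >= 2
    y1, y2, y3, y4 >= 0

Solving the primal: x* = (6, 1).
  primal value c^T x* = 26.
Solving the dual: y* = (2.6667, 0, 0, 0.6667).
  dual value b^T y* = 26.
Strong duality: c^T x* = b^T y*. Confirmed.

26


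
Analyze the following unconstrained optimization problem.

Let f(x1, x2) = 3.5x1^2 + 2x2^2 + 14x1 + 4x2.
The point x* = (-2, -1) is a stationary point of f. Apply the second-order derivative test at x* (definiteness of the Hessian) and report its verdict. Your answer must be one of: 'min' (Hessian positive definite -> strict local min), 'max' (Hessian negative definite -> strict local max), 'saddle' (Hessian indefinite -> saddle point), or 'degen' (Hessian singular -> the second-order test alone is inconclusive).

Compute the Hessian H = grad^2 f:
  H = [[7, 0], [0, 4]]
Verify stationarity: grad f(x*) = H x* + g = (0, 0).
Eigenvalues of H: 4, 7.
Both eigenvalues > 0, so H is positive definite -> x* is a strict local min.

min


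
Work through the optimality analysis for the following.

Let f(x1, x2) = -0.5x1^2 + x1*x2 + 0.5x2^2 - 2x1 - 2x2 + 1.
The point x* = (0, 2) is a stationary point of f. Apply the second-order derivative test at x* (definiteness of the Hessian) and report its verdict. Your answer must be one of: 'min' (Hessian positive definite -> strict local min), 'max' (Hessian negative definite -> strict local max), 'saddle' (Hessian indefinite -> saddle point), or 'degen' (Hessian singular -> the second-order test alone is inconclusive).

Compute the Hessian H = grad^2 f:
  H = [[-1, 1], [1, 1]]
Verify stationarity: grad f(x*) = H x* + g = (0, 0).
Eigenvalues of H: -1.4142, 1.4142.
Eigenvalues have mixed signs, so H is indefinite -> x* is a saddle point.

saddle


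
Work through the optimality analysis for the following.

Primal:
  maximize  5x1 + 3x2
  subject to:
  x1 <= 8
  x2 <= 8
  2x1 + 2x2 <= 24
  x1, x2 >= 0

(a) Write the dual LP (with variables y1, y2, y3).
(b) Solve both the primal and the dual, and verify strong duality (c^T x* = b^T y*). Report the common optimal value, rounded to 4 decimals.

The standard primal-dual pair for 'max c^T x s.t. A x <= b, x >= 0' is:
  Dual:  min b^T y  s.t.  A^T y >= c,  y >= 0.

So the dual LP is:
  minimize  8y1 + 8y2 + 24y3
  subject to:
    y1 + 2y3 >= 5
    y2 + 2y3 >= 3
    y1, y2, y3 >= 0

Solving the primal: x* = (8, 4).
  primal value c^T x* = 52.
Solving the dual: y* = (2, 0, 1.5).
  dual value b^T y* = 52.
Strong duality: c^T x* = b^T y*. Confirmed.

52


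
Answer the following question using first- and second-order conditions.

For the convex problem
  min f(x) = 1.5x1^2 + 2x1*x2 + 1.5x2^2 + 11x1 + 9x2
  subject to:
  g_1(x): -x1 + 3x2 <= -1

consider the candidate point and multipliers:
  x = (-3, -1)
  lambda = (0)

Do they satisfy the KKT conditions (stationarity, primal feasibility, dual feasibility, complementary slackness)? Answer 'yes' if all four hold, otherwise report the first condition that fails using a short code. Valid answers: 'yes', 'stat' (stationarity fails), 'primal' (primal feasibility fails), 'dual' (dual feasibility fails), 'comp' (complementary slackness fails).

Gradient of f: grad f(x) = Q x + c = (0, 0)
Constraint values g_i(x) = a_i^T x - b_i:
  g_1((-3, -1)) = 1
Stationarity residual: grad f(x) + sum_i lambda_i a_i = (0, 0)
  -> stationarity OK
Primal feasibility (all g_i <= 0): FAILS
Dual feasibility (all lambda_i >= 0): OK
Complementary slackness (lambda_i * g_i(x) = 0 for all i): OK

Verdict: the first failing condition is primal_feasibility -> primal.

primal


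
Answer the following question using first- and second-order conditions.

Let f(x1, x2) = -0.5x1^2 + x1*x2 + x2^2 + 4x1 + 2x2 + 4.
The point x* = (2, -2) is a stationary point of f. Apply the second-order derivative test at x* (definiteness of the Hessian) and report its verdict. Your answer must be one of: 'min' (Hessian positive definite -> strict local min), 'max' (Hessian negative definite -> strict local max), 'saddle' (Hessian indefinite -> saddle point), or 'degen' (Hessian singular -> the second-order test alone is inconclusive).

Compute the Hessian H = grad^2 f:
  H = [[-1, 1], [1, 2]]
Verify stationarity: grad f(x*) = H x* + g = (0, 0).
Eigenvalues of H: -1.3028, 2.3028.
Eigenvalues have mixed signs, so H is indefinite -> x* is a saddle point.

saddle


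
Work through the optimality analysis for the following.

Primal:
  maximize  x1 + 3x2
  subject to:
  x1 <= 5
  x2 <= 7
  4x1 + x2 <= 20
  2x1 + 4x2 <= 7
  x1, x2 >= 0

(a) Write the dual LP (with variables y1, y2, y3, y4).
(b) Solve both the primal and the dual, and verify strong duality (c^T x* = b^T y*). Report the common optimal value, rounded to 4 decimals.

The standard primal-dual pair for 'max c^T x s.t. A x <= b, x >= 0' is:
  Dual:  min b^T y  s.t.  A^T y >= c,  y >= 0.

So the dual LP is:
  minimize  5y1 + 7y2 + 20y3 + 7y4
  subject to:
    y1 + 4y3 + 2y4 >= 1
    y2 + y3 + 4y4 >= 3
    y1, y2, y3, y4 >= 0

Solving the primal: x* = (0, 1.75).
  primal value c^T x* = 5.25.
Solving the dual: y* = (0, 0, 0, 0.75).
  dual value b^T y* = 5.25.
Strong duality: c^T x* = b^T y*. Confirmed.

5.25


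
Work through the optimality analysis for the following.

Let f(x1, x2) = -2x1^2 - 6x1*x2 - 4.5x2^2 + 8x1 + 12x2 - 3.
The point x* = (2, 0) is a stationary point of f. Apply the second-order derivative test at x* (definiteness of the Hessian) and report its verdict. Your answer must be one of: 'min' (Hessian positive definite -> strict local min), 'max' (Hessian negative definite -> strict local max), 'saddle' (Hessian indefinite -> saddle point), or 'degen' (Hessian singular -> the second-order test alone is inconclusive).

Compute the Hessian H = grad^2 f:
  H = [[-4, -6], [-6, -9]]
Verify stationarity: grad f(x*) = H x* + g = (0, 0).
Eigenvalues of H: -13, 0.
H has a zero eigenvalue (singular; negative semidefinite but not definite), so H is neither positive definite, negative definite, nor indefinite. The second-order test alone is inconclusive -> degen.
(Indeed, f is constant along the null direction of H through x*, so x* is not a strict local extremum.)

degen


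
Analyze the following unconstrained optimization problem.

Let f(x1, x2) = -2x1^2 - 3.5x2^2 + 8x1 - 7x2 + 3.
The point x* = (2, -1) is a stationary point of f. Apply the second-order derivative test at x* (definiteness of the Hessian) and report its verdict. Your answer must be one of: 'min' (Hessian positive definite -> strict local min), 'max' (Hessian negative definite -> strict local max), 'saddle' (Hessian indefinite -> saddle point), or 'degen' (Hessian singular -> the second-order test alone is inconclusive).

Compute the Hessian H = grad^2 f:
  H = [[-4, 0], [0, -7]]
Verify stationarity: grad f(x*) = H x* + g = (0, 0).
Eigenvalues of H: -7, -4.
Both eigenvalues < 0, so H is negative definite -> x* is a strict local max.

max


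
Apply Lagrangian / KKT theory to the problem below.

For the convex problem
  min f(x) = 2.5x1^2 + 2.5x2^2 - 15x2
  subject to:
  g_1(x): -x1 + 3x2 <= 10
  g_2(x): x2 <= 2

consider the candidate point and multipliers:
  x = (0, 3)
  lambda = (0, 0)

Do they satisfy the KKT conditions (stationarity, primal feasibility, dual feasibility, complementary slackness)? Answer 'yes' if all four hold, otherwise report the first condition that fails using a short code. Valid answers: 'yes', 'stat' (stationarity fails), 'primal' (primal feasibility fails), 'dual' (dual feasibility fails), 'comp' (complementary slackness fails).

Gradient of f: grad f(x) = Q x + c = (0, 0)
Constraint values g_i(x) = a_i^T x - b_i:
  g_1((0, 3)) = -1
  g_2((0, 3)) = 1
Stationarity residual: grad f(x) + sum_i lambda_i a_i = (0, 0)
  -> stationarity OK
Primal feasibility (all g_i <= 0): FAILS
Dual feasibility (all lambda_i >= 0): OK
Complementary slackness (lambda_i * g_i(x) = 0 for all i): OK

Verdict: the first failing condition is primal_feasibility -> primal.

primal


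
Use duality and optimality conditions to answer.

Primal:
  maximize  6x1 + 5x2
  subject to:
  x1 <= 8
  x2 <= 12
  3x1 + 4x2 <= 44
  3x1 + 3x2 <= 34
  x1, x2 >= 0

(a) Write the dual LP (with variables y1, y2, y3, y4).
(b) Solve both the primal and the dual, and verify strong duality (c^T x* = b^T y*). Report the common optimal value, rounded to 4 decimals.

The standard primal-dual pair for 'max c^T x s.t. A x <= b, x >= 0' is:
  Dual:  min b^T y  s.t.  A^T y >= c,  y >= 0.

So the dual LP is:
  minimize  8y1 + 12y2 + 44y3 + 34y4
  subject to:
    y1 + 3y3 + 3y4 >= 6
    y2 + 4y3 + 3y4 >= 5
    y1, y2, y3, y4 >= 0

Solving the primal: x* = (8, 3.3333).
  primal value c^T x* = 64.6667.
Solving the dual: y* = (1, 0, 0, 1.6667).
  dual value b^T y* = 64.6667.
Strong duality: c^T x* = b^T y*. Confirmed.

64.6667


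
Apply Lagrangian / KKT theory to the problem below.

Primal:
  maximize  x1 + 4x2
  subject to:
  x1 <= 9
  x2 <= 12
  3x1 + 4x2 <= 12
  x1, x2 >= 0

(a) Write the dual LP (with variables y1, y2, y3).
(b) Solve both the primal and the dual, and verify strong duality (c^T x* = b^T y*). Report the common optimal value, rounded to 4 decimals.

The standard primal-dual pair for 'max c^T x s.t. A x <= b, x >= 0' is:
  Dual:  min b^T y  s.t.  A^T y >= c,  y >= 0.

So the dual LP is:
  minimize  9y1 + 12y2 + 12y3
  subject to:
    y1 + 3y3 >= 1
    y2 + 4y3 >= 4
    y1, y2, y3 >= 0

Solving the primal: x* = (0, 3).
  primal value c^T x* = 12.
Solving the dual: y* = (0, 0, 1).
  dual value b^T y* = 12.
Strong duality: c^T x* = b^T y*. Confirmed.

12


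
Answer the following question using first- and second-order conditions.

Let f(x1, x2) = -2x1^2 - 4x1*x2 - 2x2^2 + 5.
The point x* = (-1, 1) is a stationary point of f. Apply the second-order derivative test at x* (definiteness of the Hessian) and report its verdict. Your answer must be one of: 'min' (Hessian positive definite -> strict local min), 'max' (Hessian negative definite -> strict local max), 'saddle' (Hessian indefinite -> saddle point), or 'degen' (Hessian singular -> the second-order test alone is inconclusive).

Compute the Hessian H = grad^2 f:
  H = [[-4, -4], [-4, -4]]
Verify stationarity: grad f(x*) = H x* + g = (0, 0).
Eigenvalues of H: -8, 0.
H has a zero eigenvalue (singular; negative semidefinite but not definite), so H is neither positive definite, negative definite, nor indefinite. The second-order test alone is inconclusive -> degen.
(Indeed, f is constant along the null direction of H through x*, so x* is not a strict local extremum.)

degen


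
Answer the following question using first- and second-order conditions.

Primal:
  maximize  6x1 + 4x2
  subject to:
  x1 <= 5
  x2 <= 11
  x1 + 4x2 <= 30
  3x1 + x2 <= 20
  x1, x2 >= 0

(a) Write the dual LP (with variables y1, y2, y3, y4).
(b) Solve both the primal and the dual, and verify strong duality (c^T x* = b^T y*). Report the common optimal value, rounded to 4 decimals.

The standard primal-dual pair for 'max c^T x s.t. A x <= b, x >= 0' is:
  Dual:  min b^T y  s.t.  A^T y >= c,  y >= 0.

So the dual LP is:
  minimize  5y1 + 11y2 + 30y3 + 20y4
  subject to:
    y1 + y3 + 3y4 >= 6
    y2 + 4y3 + y4 >= 4
    y1, y2, y3, y4 >= 0

Solving the primal: x* = (4.5455, 6.3636).
  primal value c^T x* = 52.7273.
Solving the dual: y* = (0, 0, 0.5455, 1.8182).
  dual value b^T y* = 52.7273.
Strong duality: c^T x* = b^T y*. Confirmed.

52.7273


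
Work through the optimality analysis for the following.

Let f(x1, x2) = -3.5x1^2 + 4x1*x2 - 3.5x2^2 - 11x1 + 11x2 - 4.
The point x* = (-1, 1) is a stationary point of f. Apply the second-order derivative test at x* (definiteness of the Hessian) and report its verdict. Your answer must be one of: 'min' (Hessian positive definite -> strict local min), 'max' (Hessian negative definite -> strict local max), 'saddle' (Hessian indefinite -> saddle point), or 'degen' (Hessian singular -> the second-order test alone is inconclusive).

Compute the Hessian H = grad^2 f:
  H = [[-7, 4], [4, -7]]
Verify stationarity: grad f(x*) = H x* + g = (0, 0).
Eigenvalues of H: -11, -3.
Both eigenvalues < 0, so H is negative definite -> x* is a strict local max.

max


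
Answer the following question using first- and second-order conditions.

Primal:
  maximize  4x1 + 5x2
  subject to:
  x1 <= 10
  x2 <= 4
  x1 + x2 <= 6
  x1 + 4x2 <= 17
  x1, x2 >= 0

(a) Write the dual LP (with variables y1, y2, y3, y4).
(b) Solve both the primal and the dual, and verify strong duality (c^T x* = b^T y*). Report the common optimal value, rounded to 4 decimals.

The standard primal-dual pair for 'max c^T x s.t. A x <= b, x >= 0' is:
  Dual:  min b^T y  s.t.  A^T y >= c,  y >= 0.

So the dual LP is:
  minimize  10y1 + 4y2 + 6y3 + 17y4
  subject to:
    y1 + y3 + y4 >= 4
    y2 + y3 + 4y4 >= 5
    y1, y2, y3, y4 >= 0

Solving the primal: x* = (2.3333, 3.6667).
  primal value c^T x* = 27.6667.
Solving the dual: y* = (0, 0, 3.6667, 0.3333).
  dual value b^T y* = 27.6667.
Strong duality: c^T x* = b^T y*. Confirmed.

27.6667
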